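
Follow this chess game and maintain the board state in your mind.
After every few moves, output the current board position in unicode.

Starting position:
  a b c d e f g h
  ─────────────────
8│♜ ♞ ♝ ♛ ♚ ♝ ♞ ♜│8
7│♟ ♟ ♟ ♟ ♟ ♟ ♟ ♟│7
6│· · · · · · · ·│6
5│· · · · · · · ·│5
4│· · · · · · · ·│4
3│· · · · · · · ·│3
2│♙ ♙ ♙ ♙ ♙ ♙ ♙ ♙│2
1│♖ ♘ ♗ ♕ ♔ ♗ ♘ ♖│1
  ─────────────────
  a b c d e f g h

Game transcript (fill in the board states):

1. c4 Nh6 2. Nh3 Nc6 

  a b c d e f g h
  ─────────────────
8│♜ · ♝ ♛ ♚ ♝ · ♜│8
7│♟ ♟ ♟ ♟ ♟ ♟ ♟ ♟│7
6│· · ♞ · · · · ♞│6
5│· · · · · · · ·│5
4│· · ♙ · · · · ·│4
3│· · · · · · · ♘│3
2│♙ ♙ · ♙ ♙ ♙ ♙ ♙│2
1│♖ ♘ ♗ ♕ ♔ ♗ · ♖│1
  ─────────────────
  a b c d e f g h

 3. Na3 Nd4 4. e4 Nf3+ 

  a b c d e f g h
  ─────────────────
8│♜ · ♝ ♛ ♚ ♝ · ♜│8
7│♟ ♟ ♟ ♟ ♟ ♟ ♟ ♟│7
6│· · · · · · · ♞│6
5│· · · · · · · ·│5
4│· · ♙ · ♙ · · ·│4
3│♘ · · · · ♞ · ♘│3
2│♙ ♙ · ♙ · ♙ ♙ ♙│2
1│♖ · ♗ ♕ ♔ ♗ · ♖│1
  ─────────────────
  a b c d e f g h

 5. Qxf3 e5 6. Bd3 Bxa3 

  a b c d e f g h
  ─────────────────
8│♜ · ♝ ♛ ♚ · · ♜│8
7│♟ ♟ ♟ ♟ · ♟ ♟ ♟│7
6│· · · · · · · ♞│6
5│· · · · ♟ · · ·│5
4│· · ♙ · ♙ · · ·│4
3│♝ · · ♗ · ♕ · ♘│3
2│♙ ♙ · ♙ · ♙ ♙ ♙│2
1│♖ · ♗ · ♔ · · ♖│1
  ─────────────────
  a b c d e f g h



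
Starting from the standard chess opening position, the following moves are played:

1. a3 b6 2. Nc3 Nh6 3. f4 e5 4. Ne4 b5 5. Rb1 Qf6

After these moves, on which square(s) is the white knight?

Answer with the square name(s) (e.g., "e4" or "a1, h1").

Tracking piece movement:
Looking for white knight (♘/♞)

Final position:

  a b c d e f g h
  ─────────────────
8│♜ ♞ ♝ · ♚ ♝ · ♜│8
7│♟ · ♟ ♟ · ♟ ♟ ♟│7
6│· · · · · ♛ · ♞│6
5│· ♟ · · ♟ · · ·│5
4│· · · · ♘ ♙ · ·│4
3│♙ · · · · · · ·│3
2│· ♙ ♙ ♙ ♙ · ♙ ♙│2
1│· ♖ ♗ ♕ ♔ ♗ ♘ ♖│1
  ─────────────────
  a b c d e f g h


e4, g1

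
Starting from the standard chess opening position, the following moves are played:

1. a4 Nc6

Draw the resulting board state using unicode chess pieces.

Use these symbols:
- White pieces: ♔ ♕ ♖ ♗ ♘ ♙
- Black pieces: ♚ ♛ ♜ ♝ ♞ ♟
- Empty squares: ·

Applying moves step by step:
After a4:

♜ ♞ ♝ ♛ ♚ ♝ ♞ ♜
♟ ♟ ♟ ♟ ♟ ♟ ♟ ♟
· · · · · · · ·
· · · · · · · ·
♙ · · · · · · ·
· · · · · · · ·
· ♙ ♙ ♙ ♙ ♙ ♙ ♙
♖ ♘ ♗ ♕ ♔ ♗ ♘ ♖


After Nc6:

♜ · ♝ ♛ ♚ ♝ ♞ ♜
♟ ♟ ♟ ♟ ♟ ♟ ♟ ♟
· · ♞ · · · · ·
· · · · · · · ·
♙ · · · · · · ·
· · · · · · · ·
· ♙ ♙ ♙ ♙ ♙ ♙ ♙
♖ ♘ ♗ ♕ ♔ ♗ ♘ ♖



  a b c d e f g h
  ─────────────────
8│♜ · ♝ ♛ ♚ ♝ ♞ ♜│8
7│♟ ♟ ♟ ♟ ♟ ♟ ♟ ♟│7
6│· · ♞ · · · · ·│6
5│· · · · · · · ·│5
4│♙ · · · · · · ·│4
3│· · · · · · · ·│3
2│· ♙ ♙ ♙ ♙ ♙ ♙ ♙│2
1│♖ ♘ ♗ ♕ ♔ ♗ ♘ ♖│1
  ─────────────────
  a b c d e f g h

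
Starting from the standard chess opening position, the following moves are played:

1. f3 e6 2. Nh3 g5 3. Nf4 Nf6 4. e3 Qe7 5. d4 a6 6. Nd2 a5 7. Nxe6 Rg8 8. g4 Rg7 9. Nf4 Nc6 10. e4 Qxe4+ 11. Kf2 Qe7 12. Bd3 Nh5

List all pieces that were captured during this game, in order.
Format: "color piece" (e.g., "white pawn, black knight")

Tracking captures:
  Nxe6: captured black pawn
  Qxe4+: captured white pawn

black pawn, white pawn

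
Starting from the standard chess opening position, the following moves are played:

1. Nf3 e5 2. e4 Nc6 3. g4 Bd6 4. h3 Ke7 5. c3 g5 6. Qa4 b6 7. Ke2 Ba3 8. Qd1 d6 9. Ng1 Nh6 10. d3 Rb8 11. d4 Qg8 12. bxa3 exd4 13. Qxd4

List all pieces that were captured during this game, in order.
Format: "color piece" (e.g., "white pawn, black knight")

Tracking captures:
  bxa3: captured black bishop
  exd4: captured white pawn
  Qxd4: captured black pawn

black bishop, white pawn, black pawn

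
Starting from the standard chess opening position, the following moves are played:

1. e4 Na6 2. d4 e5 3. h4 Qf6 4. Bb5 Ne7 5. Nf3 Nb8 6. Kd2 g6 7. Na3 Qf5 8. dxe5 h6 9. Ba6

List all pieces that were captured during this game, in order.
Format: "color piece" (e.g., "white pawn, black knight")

Tracking captures:
  dxe5: captured black pawn

black pawn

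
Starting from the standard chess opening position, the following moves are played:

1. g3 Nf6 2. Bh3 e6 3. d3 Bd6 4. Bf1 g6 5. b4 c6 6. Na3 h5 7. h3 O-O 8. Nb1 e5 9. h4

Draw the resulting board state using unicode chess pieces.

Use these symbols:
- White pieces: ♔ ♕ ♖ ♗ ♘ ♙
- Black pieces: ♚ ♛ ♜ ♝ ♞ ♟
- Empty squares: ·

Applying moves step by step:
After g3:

♜ ♞ ♝ ♛ ♚ ♝ ♞ ♜
♟ ♟ ♟ ♟ ♟ ♟ ♟ ♟
· · · · · · · ·
· · · · · · · ·
· · · · · · · ·
· · · · · · ♙ ·
♙ ♙ ♙ ♙ ♙ ♙ · ♙
♖ ♘ ♗ ♕ ♔ ♗ ♘ ♖


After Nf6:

♜ ♞ ♝ ♛ ♚ ♝ · ♜
♟ ♟ ♟ ♟ ♟ ♟ ♟ ♟
· · · · · ♞ · ·
· · · · · · · ·
· · · · · · · ·
· · · · · · ♙ ·
♙ ♙ ♙ ♙ ♙ ♙ · ♙
♖ ♘ ♗ ♕ ♔ ♗ ♘ ♖


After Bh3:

♜ ♞ ♝ ♛ ♚ ♝ · ♜
♟ ♟ ♟ ♟ ♟ ♟ ♟ ♟
· · · · · ♞ · ·
· · · · · · · ·
· · · · · · · ·
· · · · · · ♙ ♗
♙ ♙ ♙ ♙ ♙ ♙ · ♙
♖ ♘ ♗ ♕ ♔ · ♘ ♖


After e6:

♜ ♞ ♝ ♛ ♚ ♝ · ♜
♟ ♟ ♟ ♟ · ♟ ♟ ♟
· · · · ♟ ♞ · ·
· · · · · · · ·
· · · · · · · ·
· · · · · · ♙ ♗
♙ ♙ ♙ ♙ ♙ ♙ · ♙
♖ ♘ ♗ ♕ ♔ · ♘ ♖


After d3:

♜ ♞ ♝ ♛ ♚ ♝ · ♜
♟ ♟ ♟ ♟ · ♟ ♟ ♟
· · · · ♟ ♞ · ·
· · · · · · · ·
· · · · · · · ·
· · · ♙ · · ♙ ♗
♙ ♙ ♙ · ♙ ♙ · ♙
♖ ♘ ♗ ♕ ♔ · ♘ ♖


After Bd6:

♜ ♞ ♝ ♛ ♚ · · ♜
♟ ♟ ♟ ♟ · ♟ ♟ ♟
· · · ♝ ♟ ♞ · ·
· · · · · · · ·
· · · · · · · ·
· · · ♙ · · ♙ ♗
♙ ♙ ♙ · ♙ ♙ · ♙
♖ ♘ ♗ ♕ ♔ · ♘ ♖


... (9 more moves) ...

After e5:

♜ ♞ ♝ ♛ · ♜ ♚ ·
♟ ♟ · ♟ · ♟ · ·
· · ♟ ♝ · ♞ ♟ ·
· · · · ♟ · · ♟
· ♙ · · · · · ·
· · · ♙ · · ♙ ♙
♙ · ♙ · ♙ ♙ · ·
♖ ♘ ♗ ♕ ♔ ♗ ♘ ♖


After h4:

♜ ♞ ♝ ♛ · ♜ ♚ ·
♟ ♟ · ♟ · ♟ · ·
· · ♟ ♝ · ♞ ♟ ·
· · · · ♟ · · ♟
· ♙ · · · · · ♙
· · · ♙ · · ♙ ·
♙ · ♙ · ♙ ♙ · ·
♖ ♘ ♗ ♕ ♔ ♗ ♘ ♖



  a b c d e f g h
  ─────────────────
8│♜ ♞ ♝ ♛ · ♜ ♚ ·│8
7│♟ ♟ · ♟ · ♟ · ·│7
6│· · ♟ ♝ · ♞ ♟ ·│6
5│· · · · ♟ · · ♟│5
4│· ♙ · · · · · ♙│4
3│· · · ♙ · · ♙ ·│3
2│♙ · ♙ · ♙ ♙ · ·│2
1│♖ ♘ ♗ ♕ ♔ ♗ ♘ ♖│1
  ─────────────────
  a b c d e f g h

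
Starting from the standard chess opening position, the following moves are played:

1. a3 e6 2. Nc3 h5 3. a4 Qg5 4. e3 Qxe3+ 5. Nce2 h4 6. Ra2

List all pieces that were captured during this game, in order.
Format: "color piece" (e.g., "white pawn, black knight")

Tracking captures:
  Qxe3+: captured white pawn

white pawn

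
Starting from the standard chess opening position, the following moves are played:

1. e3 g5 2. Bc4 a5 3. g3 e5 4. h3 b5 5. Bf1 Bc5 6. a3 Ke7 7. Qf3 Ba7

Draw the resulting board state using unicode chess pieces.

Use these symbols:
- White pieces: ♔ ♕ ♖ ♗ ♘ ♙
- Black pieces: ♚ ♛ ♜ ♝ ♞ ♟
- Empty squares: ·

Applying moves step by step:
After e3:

♜ ♞ ♝ ♛ ♚ ♝ ♞ ♜
♟ ♟ ♟ ♟ ♟ ♟ ♟ ♟
· · · · · · · ·
· · · · · · · ·
· · · · · · · ·
· · · · ♙ · · ·
♙ ♙ ♙ ♙ · ♙ ♙ ♙
♖ ♘ ♗ ♕ ♔ ♗ ♘ ♖


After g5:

♜ ♞ ♝ ♛ ♚ ♝ ♞ ♜
♟ ♟ ♟ ♟ ♟ ♟ · ♟
· · · · · · · ·
· · · · · · ♟ ·
· · · · · · · ·
· · · · ♙ · · ·
♙ ♙ ♙ ♙ · ♙ ♙ ♙
♖ ♘ ♗ ♕ ♔ ♗ ♘ ♖


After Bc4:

♜ ♞ ♝ ♛ ♚ ♝ ♞ ♜
♟ ♟ ♟ ♟ ♟ ♟ · ♟
· · · · · · · ·
· · · · · · ♟ ·
· · ♗ · · · · ·
· · · · ♙ · · ·
♙ ♙ ♙ ♙ · ♙ ♙ ♙
♖ ♘ ♗ ♕ ♔ · ♘ ♖


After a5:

♜ ♞ ♝ ♛ ♚ ♝ ♞ ♜
· ♟ ♟ ♟ ♟ ♟ · ♟
· · · · · · · ·
♟ · · · · · ♟ ·
· · ♗ · · · · ·
· · · · ♙ · · ·
♙ ♙ ♙ ♙ · ♙ ♙ ♙
♖ ♘ ♗ ♕ ♔ · ♘ ♖


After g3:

♜ ♞ ♝ ♛ ♚ ♝ ♞ ♜
· ♟ ♟ ♟ ♟ ♟ · ♟
· · · · · · · ·
♟ · · · · · ♟ ·
· · ♗ · · · · ·
· · · · ♙ · ♙ ·
♙ ♙ ♙ ♙ · ♙ · ♙
♖ ♘ ♗ ♕ ♔ · ♘ ♖


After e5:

♜ ♞ ♝ ♛ ♚ ♝ ♞ ♜
· ♟ ♟ ♟ · ♟ · ♟
· · · · · · · ·
♟ · · · ♟ · ♟ ·
· · ♗ · · · · ·
· · · · ♙ · ♙ ·
♙ ♙ ♙ ♙ · ♙ · ♙
♖ ♘ ♗ ♕ ♔ · ♘ ♖


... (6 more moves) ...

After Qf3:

♜ ♞ ♝ ♛ · · ♞ ♜
· · ♟ ♟ ♚ ♟ · ♟
· · · · · · · ·
♟ ♟ ♝ · ♟ · ♟ ·
· · · · · · · ·
♙ · · · ♙ ♕ ♙ ♙
· ♙ ♙ ♙ · ♙ · ·
♖ ♘ ♗ · ♔ ♗ ♘ ♖


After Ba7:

♜ ♞ ♝ ♛ · · ♞ ♜
♝ · ♟ ♟ ♚ ♟ · ♟
· · · · · · · ·
♟ ♟ · · ♟ · ♟ ·
· · · · · · · ·
♙ · · · ♙ ♕ ♙ ♙
· ♙ ♙ ♙ · ♙ · ·
♖ ♘ ♗ · ♔ ♗ ♘ ♖



  a b c d e f g h
  ─────────────────
8│♜ ♞ ♝ ♛ · · ♞ ♜│8
7│♝ · ♟ ♟ ♚ ♟ · ♟│7
6│· · · · · · · ·│6
5│♟ ♟ · · ♟ · ♟ ·│5
4│· · · · · · · ·│4
3│♙ · · · ♙ ♕ ♙ ♙│3
2│· ♙ ♙ ♙ · ♙ · ·│2
1│♖ ♘ ♗ · ♔ ♗ ♘ ♖│1
  ─────────────────
  a b c d e f g h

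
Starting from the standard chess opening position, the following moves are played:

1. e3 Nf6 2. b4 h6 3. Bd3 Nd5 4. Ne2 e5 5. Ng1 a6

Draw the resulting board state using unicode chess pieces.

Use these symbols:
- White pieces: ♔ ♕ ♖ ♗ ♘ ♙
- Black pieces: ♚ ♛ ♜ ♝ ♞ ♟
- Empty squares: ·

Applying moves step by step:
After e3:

♜ ♞ ♝ ♛ ♚ ♝ ♞ ♜
♟ ♟ ♟ ♟ ♟ ♟ ♟ ♟
· · · · · · · ·
· · · · · · · ·
· · · · · · · ·
· · · · ♙ · · ·
♙ ♙ ♙ ♙ · ♙ ♙ ♙
♖ ♘ ♗ ♕ ♔ ♗ ♘ ♖


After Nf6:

♜ ♞ ♝ ♛ ♚ ♝ · ♜
♟ ♟ ♟ ♟ ♟ ♟ ♟ ♟
· · · · · ♞ · ·
· · · · · · · ·
· · · · · · · ·
· · · · ♙ · · ·
♙ ♙ ♙ ♙ · ♙ ♙ ♙
♖ ♘ ♗ ♕ ♔ ♗ ♘ ♖


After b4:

♜ ♞ ♝ ♛ ♚ ♝ · ♜
♟ ♟ ♟ ♟ ♟ ♟ ♟ ♟
· · · · · ♞ · ·
· · · · · · · ·
· ♙ · · · · · ·
· · · · ♙ · · ·
♙ · ♙ ♙ · ♙ ♙ ♙
♖ ♘ ♗ ♕ ♔ ♗ ♘ ♖


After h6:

♜ ♞ ♝ ♛ ♚ ♝ · ♜
♟ ♟ ♟ ♟ ♟ ♟ ♟ ·
· · · · · ♞ · ♟
· · · · · · · ·
· ♙ · · · · · ·
· · · · ♙ · · ·
♙ · ♙ ♙ · ♙ ♙ ♙
♖ ♘ ♗ ♕ ♔ ♗ ♘ ♖


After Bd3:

♜ ♞ ♝ ♛ ♚ ♝ · ♜
♟ ♟ ♟ ♟ ♟ ♟ ♟ ·
· · · · · ♞ · ♟
· · · · · · · ·
· ♙ · · · · · ·
· · · ♗ ♙ · · ·
♙ · ♙ ♙ · ♙ ♙ ♙
♖ ♘ ♗ ♕ ♔ · ♘ ♖


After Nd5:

♜ ♞ ♝ ♛ ♚ ♝ · ♜
♟ ♟ ♟ ♟ ♟ ♟ ♟ ·
· · · · · · · ♟
· · · ♞ · · · ·
· ♙ · · · · · ·
· · · ♗ ♙ · · ·
♙ · ♙ ♙ · ♙ ♙ ♙
♖ ♘ ♗ ♕ ♔ · ♘ ♖


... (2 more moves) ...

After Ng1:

♜ ♞ ♝ ♛ ♚ ♝ · ♜
♟ ♟ ♟ ♟ · ♟ ♟ ·
· · · · · · · ♟
· · · ♞ ♟ · · ·
· ♙ · · · · · ·
· · · ♗ ♙ · · ·
♙ · ♙ ♙ · ♙ ♙ ♙
♖ ♘ ♗ ♕ ♔ · ♘ ♖


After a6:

♜ ♞ ♝ ♛ ♚ ♝ · ♜
· ♟ ♟ ♟ · ♟ ♟ ·
♟ · · · · · · ♟
· · · ♞ ♟ · · ·
· ♙ · · · · · ·
· · · ♗ ♙ · · ·
♙ · ♙ ♙ · ♙ ♙ ♙
♖ ♘ ♗ ♕ ♔ · ♘ ♖



  a b c d e f g h
  ─────────────────
8│♜ ♞ ♝ ♛ ♚ ♝ · ♜│8
7│· ♟ ♟ ♟ · ♟ ♟ ·│7
6│♟ · · · · · · ♟│6
5│· · · ♞ ♟ · · ·│5
4│· ♙ · · · · · ·│4
3│· · · ♗ ♙ · · ·│3
2│♙ · ♙ ♙ · ♙ ♙ ♙│2
1│♖ ♘ ♗ ♕ ♔ · ♘ ♖│1
  ─────────────────
  a b c d e f g h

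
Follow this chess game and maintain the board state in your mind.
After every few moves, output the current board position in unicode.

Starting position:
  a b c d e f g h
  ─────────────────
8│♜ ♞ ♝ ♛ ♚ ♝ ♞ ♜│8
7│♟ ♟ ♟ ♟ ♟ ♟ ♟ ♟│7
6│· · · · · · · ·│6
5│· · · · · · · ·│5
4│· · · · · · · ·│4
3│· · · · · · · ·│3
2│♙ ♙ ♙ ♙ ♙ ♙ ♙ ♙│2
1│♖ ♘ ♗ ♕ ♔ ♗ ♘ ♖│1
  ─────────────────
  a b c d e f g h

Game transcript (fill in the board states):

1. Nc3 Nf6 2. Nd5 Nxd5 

  a b c d e f g h
  ─────────────────
8│♜ ♞ ♝ ♛ ♚ ♝ · ♜│8
7│♟ ♟ ♟ ♟ ♟ ♟ ♟ ♟│7
6│· · · · · · · ·│6
5│· · · ♞ · · · ·│5
4│· · · · · · · ·│4
3│· · · · · · · ·│3
2│♙ ♙ ♙ ♙ ♙ ♙ ♙ ♙│2
1│♖ · ♗ ♕ ♔ ♗ ♘ ♖│1
  ─────────────────
  a b c d e f g h

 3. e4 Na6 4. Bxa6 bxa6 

  a b c d e f g h
  ─────────────────
8│♜ · ♝ ♛ ♚ ♝ · ♜│8
7│♟ · ♟ ♟ ♟ ♟ ♟ ♟│7
6│♟ · · · · · · ·│6
5│· · · ♞ · · · ·│5
4│· · · · ♙ · · ·│4
3│· · · · · · · ·│3
2│♙ ♙ ♙ ♙ · ♙ ♙ ♙│2
1│♖ · ♗ ♕ ♔ · ♘ ♖│1
  ─────────────────
  a b c d e f g h

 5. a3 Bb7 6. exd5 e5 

  a b c d e f g h
  ─────────────────
8│♜ · · ♛ ♚ ♝ · ♜│8
7│♟ ♝ ♟ ♟ · ♟ ♟ ♟│7
6│♟ · · · · · · ·│6
5│· · · ♙ ♟ · · ·│5
4│· · · · · · · ·│4
3│♙ · · · · · · ·│3
2│· ♙ ♙ ♙ · ♙ ♙ ♙│2
1│♖ · ♗ ♕ ♔ · ♘ ♖│1
  ─────────────────
  a b c d e f g h

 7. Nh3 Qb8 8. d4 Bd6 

  a b c d e f g h
  ─────────────────
8│♜ ♛ · · ♚ · · ♜│8
7│♟ ♝ ♟ ♟ · ♟ ♟ ♟│7
6│♟ · · ♝ · · · ·│6
5│· · · ♙ ♟ · · ·│5
4│· · · ♙ · · · ·│4
3│♙ · · · · · · ♘│3
2│· ♙ ♙ · · ♙ ♙ ♙│2
1│♖ · ♗ ♕ ♔ · · ♖│1
  ─────────────────
  a b c d e f g h



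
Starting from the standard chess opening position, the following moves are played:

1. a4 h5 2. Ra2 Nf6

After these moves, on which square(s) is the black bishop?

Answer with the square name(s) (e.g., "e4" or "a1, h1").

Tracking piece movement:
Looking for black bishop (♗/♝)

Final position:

  a b c d e f g h
  ─────────────────
8│♜ ♞ ♝ ♛ ♚ ♝ · ♜│8
7│♟ ♟ ♟ ♟ ♟ ♟ ♟ ·│7
6│· · · · · ♞ · ·│6
5│· · · · · · · ♟│5
4│♙ · · · · · · ·│4
3│· · · · · · · ·│3
2│♖ ♙ ♙ ♙ ♙ ♙ ♙ ♙│2
1│· ♘ ♗ ♕ ♔ ♗ ♘ ♖│1
  ─────────────────
  a b c d e f g h


c8, f8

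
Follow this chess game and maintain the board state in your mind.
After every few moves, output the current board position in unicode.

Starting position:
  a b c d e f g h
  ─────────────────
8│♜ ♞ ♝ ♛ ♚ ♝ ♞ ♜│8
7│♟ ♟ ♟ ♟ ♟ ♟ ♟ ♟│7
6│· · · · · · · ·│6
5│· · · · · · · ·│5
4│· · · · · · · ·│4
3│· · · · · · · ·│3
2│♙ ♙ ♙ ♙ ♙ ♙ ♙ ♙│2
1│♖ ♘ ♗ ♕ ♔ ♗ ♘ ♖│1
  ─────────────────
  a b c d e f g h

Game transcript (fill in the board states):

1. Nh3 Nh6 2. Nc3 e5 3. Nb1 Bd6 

  a b c d e f g h
  ─────────────────
8│♜ ♞ ♝ ♛ ♚ · · ♜│8
7│♟ ♟ ♟ ♟ · ♟ ♟ ♟│7
6│· · · ♝ · · · ♞│6
5│· · · · ♟ · · ·│5
4│· · · · · · · ·│4
3│· · · · · · · ♘│3
2│♙ ♙ ♙ ♙ ♙ ♙ ♙ ♙│2
1│♖ ♘ ♗ ♕ ♔ ♗ · ♖│1
  ─────────────────
  a b c d e f g h

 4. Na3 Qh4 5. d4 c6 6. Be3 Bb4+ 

  a b c d e f g h
  ─────────────────
8│♜ ♞ ♝ · ♚ · · ♜│8
7│♟ ♟ · ♟ · ♟ ♟ ♟│7
6│· · ♟ · · · · ♞│6
5│· · · · ♟ · · ·│5
4│· ♝ · ♙ · · · ♛│4
3│♘ · · · ♗ · · ♘│3
2│♙ ♙ ♙ · ♙ ♙ ♙ ♙│2
1│♖ · · ♕ ♔ ♗ · ♖│1
  ─────────────────
  a b c d e f g h

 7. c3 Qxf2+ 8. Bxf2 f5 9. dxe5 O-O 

  a b c d e f g h
  ─────────────────
8│♜ ♞ ♝ · · ♜ ♚ ·│8
7│♟ ♟ · ♟ · · ♟ ♟│7
6│· · ♟ · · · · ♞│6
5│· · · · ♙ ♟ · ·│5
4│· ♝ · · · · · ·│4
3│♘ · ♙ · · · · ♘│3
2│♙ ♙ · · ♙ ♗ ♙ ♙│2
1│♖ · · ♕ ♔ ♗ · ♖│1
  ─────────────────
  a b c d e f g h

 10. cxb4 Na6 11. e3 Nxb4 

  a b c d e f g h
  ─────────────────
8│♜ · ♝ · · ♜ ♚ ·│8
7│♟ ♟ · ♟ · · ♟ ♟│7
6│· · ♟ · · · · ♞│6
5│· · · · ♙ ♟ · ·│5
4│· ♞ · · · · · ·│4
3│♘ · · · ♙ · · ♘│3
2│♙ ♙ · · · ♗ ♙ ♙│2
1│♖ · · ♕ ♔ ♗ · ♖│1
  ─────────────────
  a b c d e f g h


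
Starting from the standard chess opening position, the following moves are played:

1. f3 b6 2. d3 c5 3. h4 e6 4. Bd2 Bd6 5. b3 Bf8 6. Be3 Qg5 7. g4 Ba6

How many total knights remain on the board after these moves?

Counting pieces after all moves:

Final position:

  a b c d e f g h
  ─────────────────
8│♜ ♞ · · ♚ ♝ ♞ ♜│8
7│♟ · · ♟ · ♟ ♟ ♟│7
6│♝ ♟ · · ♟ · · ·│6
5│· · ♟ · · · ♛ ·│5
4│· · · · · · ♙ ♙│4
3│· ♙ · ♙ ♗ ♙ · ·│3
2│♙ · ♙ · ♙ · · ·│2
1│♖ ♘ · ♕ ♔ ♗ ♘ ♖│1
  ─────────────────
  a b c d e f g h


4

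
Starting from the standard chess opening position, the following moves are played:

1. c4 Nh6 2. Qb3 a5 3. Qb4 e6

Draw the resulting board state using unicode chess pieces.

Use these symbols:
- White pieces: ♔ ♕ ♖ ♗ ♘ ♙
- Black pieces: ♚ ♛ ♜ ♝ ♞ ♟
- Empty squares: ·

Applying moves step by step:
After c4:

♜ ♞ ♝ ♛ ♚ ♝ ♞ ♜
♟ ♟ ♟ ♟ ♟ ♟ ♟ ♟
· · · · · · · ·
· · · · · · · ·
· · ♙ · · · · ·
· · · · · · · ·
♙ ♙ · ♙ ♙ ♙ ♙ ♙
♖ ♘ ♗ ♕ ♔ ♗ ♘ ♖


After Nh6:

♜ ♞ ♝ ♛ ♚ ♝ · ♜
♟ ♟ ♟ ♟ ♟ ♟ ♟ ♟
· · · · · · · ♞
· · · · · · · ·
· · ♙ · · · · ·
· · · · · · · ·
♙ ♙ · ♙ ♙ ♙ ♙ ♙
♖ ♘ ♗ ♕ ♔ ♗ ♘ ♖


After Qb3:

♜ ♞ ♝ ♛ ♚ ♝ · ♜
♟ ♟ ♟ ♟ ♟ ♟ ♟ ♟
· · · · · · · ♞
· · · · · · · ·
· · ♙ · · · · ·
· ♕ · · · · · ·
♙ ♙ · ♙ ♙ ♙ ♙ ♙
♖ ♘ ♗ · ♔ ♗ ♘ ♖


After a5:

♜ ♞ ♝ ♛ ♚ ♝ · ♜
· ♟ ♟ ♟ ♟ ♟ ♟ ♟
· · · · · · · ♞
♟ · · · · · · ·
· · ♙ · · · · ·
· ♕ · · · · · ·
♙ ♙ · ♙ ♙ ♙ ♙ ♙
♖ ♘ ♗ · ♔ ♗ ♘ ♖


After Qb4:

♜ ♞ ♝ ♛ ♚ ♝ · ♜
· ♟ ♟ ♟ ♟ ♟ ♟ ♟
· · · · · · · ♞
♟ · · · · · · ·
· ♕ ♙ · · · · ·
· · · · · · · ·
♙ ♙ · ♙ ♙ ♙ ♙ ♙
♖ ♘ ♗ · ♔ ♗ ♘ ♖


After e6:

♜ ♞ ♝ ♛ ♚ ♝ · ♜
· ♟ ♟ ♟ · ♟ ♟ ♟
· · · · ♟ · · ♞
♟ · · · · · · ·
· ♕ ♙ · · · · ·
· · · · · · · ·
♙ ♙ · ♙ ♙ ♙ ♙ ♙
♖ ♘ ♗ · ♔ ♗ ♘ ♖



  a b c d e f g h
  ─────────────────
8│♜ ♞ ♝ ♛ ♚ ♝ · ♜│8
7│· ♟ ♟ ♟ · ♟ ♟ ♟│7
6│· · · · ♟ · · ♞│6
5│♟ · · · · · · ·│5
4│· ♕ ♙ · · · · ·│4
3│· · · · · · · ·│3
2│♙ ♙ · ♙ ♙ ♙ ♙ ♙│2
1│♖ ♘ ♗ · ♔ ♗ ♘ ♖│1
  ─────────────────
  a b c d e f g h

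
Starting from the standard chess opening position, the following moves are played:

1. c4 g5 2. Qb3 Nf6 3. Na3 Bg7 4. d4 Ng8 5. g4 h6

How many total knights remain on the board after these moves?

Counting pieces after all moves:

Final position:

  a b c d e f g h
  ─────────────────
8│♜ ♞ ♝ ♛ ♚ · ♞ ♜│8
7│♟ ♟ ♟ ♟ ♟ ♟ ♝ ·│7
6│· · · · · · · ♟│6
5│· · · · · · ♟ ·│5
4│· · ♙ ♙ · · ♙ ·│4
3│♘ ♕ · · · · · ·│3
2│♙ ♙ · · ♙ ♙ · ♙│2
1│♖ · ♗ · ♔ ♗ ♘ ♖│1
  ─────────────────
  a b c d e f g h


4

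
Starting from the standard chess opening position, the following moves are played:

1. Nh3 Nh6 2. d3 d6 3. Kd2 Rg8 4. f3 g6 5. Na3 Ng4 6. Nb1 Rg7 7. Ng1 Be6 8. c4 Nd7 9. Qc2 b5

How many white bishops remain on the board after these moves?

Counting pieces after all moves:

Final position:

  a b c d e f g h
  ─────────────────
8│♜ · · ♛ ♚ ♝ · ·│8
7│♟ · ♟ ♞ ♟ ♟ ♜ ♟│7
6│· · · ♟ ♝ · ♟ ·│6
5│· ♟ · · · · · ·│5
4│· · ♙ · · · ♞ ·│4
3│· · · ♙ · ♙ · ·│3
2│♙ ♙ ♕ ♔ ♙ · ♙ ♙│2
1│♖ ♘ ♗ · · ♗ ♘ ♖│1
  ─────────────────
  a b c d e f g h


2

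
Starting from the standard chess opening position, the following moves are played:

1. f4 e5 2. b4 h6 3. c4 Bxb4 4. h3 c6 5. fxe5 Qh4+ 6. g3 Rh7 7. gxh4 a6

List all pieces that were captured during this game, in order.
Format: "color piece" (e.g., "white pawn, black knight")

Tracking captures:
  Bxb4: captured white pawn
  fxe5: captured black pawn
  gxh4: captured black queen

white pawn, black pawn, black queen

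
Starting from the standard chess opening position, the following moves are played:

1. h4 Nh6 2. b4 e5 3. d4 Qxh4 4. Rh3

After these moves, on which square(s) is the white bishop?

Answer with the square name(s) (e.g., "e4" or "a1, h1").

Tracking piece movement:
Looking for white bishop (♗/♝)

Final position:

  a b c d e f g h
  ─────────────────
8│♜ ♞ ♝ · ♚ ♝ · ♜│8
7│♟ ♟ ♟ ♟ · ♟ ♟ ♟│7
6│· · · · · · · ♞│6
5│· · · · ♟ · · ·│5
4│· ♙ · ♙ · · · ♛│4
3│· · · · · · · ♖│3
2│♙ · ♙ · ♙ ♙ ♙ ·│2
1│♖ ♘ ♗ ♕ ♔ ♗ ♘ ·│1
  ─────────────────
  a b c d e f g h


c1, f1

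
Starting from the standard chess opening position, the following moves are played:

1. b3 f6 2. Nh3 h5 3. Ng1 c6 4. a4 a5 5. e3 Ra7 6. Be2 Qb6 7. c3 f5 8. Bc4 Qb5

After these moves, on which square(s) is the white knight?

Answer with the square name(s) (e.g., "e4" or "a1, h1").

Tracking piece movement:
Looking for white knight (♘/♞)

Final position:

  a b c d e f g h
  ─────────────────
8│· ♞ ♝ · ♚ ♝ ♞ ♜│8
7│♜ ♟ · ♟ ♟ · ♟ ·│7
6│· · ♟ · · · · ·│6
5│♟ ♛ · · · ♟ · ♟│5
4│♙ · ♗ · · · · ·│4
3│· ♙ ♙ · ♙ · · ·│3
2│· · · ♙ · ♙ ♙ ♙│2
1│♖ ♘ ♗ ♕ ♔ · ♘ ♖│1
  ─────────────────
  a b c d e f g h


b1, g1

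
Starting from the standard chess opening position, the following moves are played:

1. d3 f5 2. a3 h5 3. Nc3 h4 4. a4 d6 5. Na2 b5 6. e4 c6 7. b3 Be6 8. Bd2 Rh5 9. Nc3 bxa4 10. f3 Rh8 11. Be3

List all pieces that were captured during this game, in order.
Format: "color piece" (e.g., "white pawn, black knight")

Tracking captures:
  bxa4: captured white pawn

white pawn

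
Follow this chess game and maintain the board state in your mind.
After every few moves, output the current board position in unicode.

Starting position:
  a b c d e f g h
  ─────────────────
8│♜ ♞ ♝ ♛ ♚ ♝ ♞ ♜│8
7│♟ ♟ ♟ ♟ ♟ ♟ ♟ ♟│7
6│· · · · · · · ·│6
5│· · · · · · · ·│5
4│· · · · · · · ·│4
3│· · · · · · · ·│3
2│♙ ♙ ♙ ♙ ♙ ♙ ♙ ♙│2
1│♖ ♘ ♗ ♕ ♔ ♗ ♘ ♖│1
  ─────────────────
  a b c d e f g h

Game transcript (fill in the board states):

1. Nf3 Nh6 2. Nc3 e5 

  a b c d e f g h
  ─────────────────
8│♜ ♞ ♝ ♛ ♚ ♝ · ♜│8
7│♟ ♟ ♟ ♟ · ♟ ♟ ♟│7
6│· · · · · · · ♞│6
5│· · · · ♟ · · ·│5
4│· · · · · · · ·│4
3│· · ♘ · · ♘ · ·│3
2│♙ ♙ ♙ ♙ ♙ ♙ ♙ ♙│2
1│♖ · ♗ ♕ ♔ ♗ · ♖│1
  ─────────────────
  a b c d e f g h

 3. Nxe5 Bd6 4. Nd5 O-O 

  a b c d e f g h
  ─────────────────
8│♜ ♞ ♝ ♛ · ♜ ♚ ·│8
7│♟ ♟ ♟ ♟ · ♟ ♟ ♟│7
6│· · · ♝ · · · ♞│6
5│· · · ♘ ♘ · · ·│5
4│· · · · · · · ·│4
3│· · · · · · · ·│3
2│♙ ♙ ♙ ♙ ♙ ♙ ♙ ♙│2
1│♖ · ♗ ♕ ♔ ♗ · ♖│1
  ─────────────────
  a b c d e f g h

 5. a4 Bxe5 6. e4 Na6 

  a b c d e f g h
  ─────────────────
8│♜ · ♝ ♛ · ♜ ♚ ·│8
7│♟ ♟ ♟ ♟ · ♟ ♟ ♟│7
6│♞ · · · · · · ♞│6
5│· · · ♘ ♝ · · ·│5
4│♙ · · · ♙ · · ·│4
3│· · · · · · · ·│3
2│· ♙ ♙ ♙ · ♙ ♙ ♙│2
1│♖ · ♗ ♕ ♔ ♗ · ♖│1
  ─────────────────
  a b c d e f g h

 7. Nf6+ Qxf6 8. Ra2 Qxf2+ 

  a b c d e f g h
  ─────────────────
8│♜ · ♝ · · ♜ ♚ ·│8
7│♟ ♟ ♟ ♟ · ♟ ♟ ♟│7
6│♞ · · · · · · ♞│6
5│· · · · ♝ · · ·│5
4│♙ · · · ♙ · · ·│4
3│· · · · · · · ·│3
2│♖ ♙ ♙ ♙ · ♛ ♙ ♙│2
1│· · ♗ ♕ ♔ ♗ · ♖│1
  ─────────────────
  a b c d e f g h

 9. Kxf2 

  a b c d e f g h
  ─────────────────
8│♜ · ♝ · · ♜ ♚ ·│8
7│♟ ♟ ♟ ♟ · ♟ ♟ ♟│7
6│♞ · · · · · · ♞│6
5│· · · · ♝ · · ·│5
4│♙ · · · ♙ · · ·│4
3│· · · · · · · ·│3
2│♖ ♙ ♙ ♙ · ♔ ♙ ♙│2
1│· · ♗ ♕ · ♗ · ♖│1
  ─────────────────
  a b c d e f g h


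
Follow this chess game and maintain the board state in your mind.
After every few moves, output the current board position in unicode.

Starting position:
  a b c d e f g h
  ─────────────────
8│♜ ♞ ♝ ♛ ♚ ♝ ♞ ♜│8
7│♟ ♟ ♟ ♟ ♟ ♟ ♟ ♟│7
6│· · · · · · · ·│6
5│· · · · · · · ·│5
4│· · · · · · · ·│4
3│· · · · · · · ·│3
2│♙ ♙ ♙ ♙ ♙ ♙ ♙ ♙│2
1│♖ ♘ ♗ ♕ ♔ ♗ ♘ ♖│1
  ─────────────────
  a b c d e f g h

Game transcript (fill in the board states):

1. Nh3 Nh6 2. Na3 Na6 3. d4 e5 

  a b c d e f g h
  ─────────────────
8│♜ · ♝ ♛ ♚ ♝ · ♜│8
7│♟ ♟ ♟ ♟ · ♟ ♟ ♟│7
6│♞ · · · · · · ♞│6
5│· · · · ♟ · · ·│5
4│· · · ♙ · · · ·│4
3│♘ · · · · · · ♘│3
2│♙ ♙ ♙ · ♙ ♙ ♙ ♙│2
1│♖ · ♗ ♕ ♔ ♗ · ♖│1
  ─────────────────
  a b c d e f g h

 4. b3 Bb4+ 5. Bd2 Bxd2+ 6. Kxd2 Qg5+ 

  a b c d e f g h
  ─────────────────
8│♜ · ♝ · ♚ · · ♜│8
7│♟ ♟ ♟ ♟ · ♟ ♟ ♟│7
6│♞ · · · · · · ♞│6
5│· · · · ♟ · ♛ ·│5
4│· · · ♙ · · · ·│4
3│♘ ♙ · · · · · ♘│3
2│♙ · ♙ ♔ ♙ ♙ ♙ ♙│2
1│♖ · · ♕ · ♗ · ♖│1
  ─────────────────
  a b c d e f g h

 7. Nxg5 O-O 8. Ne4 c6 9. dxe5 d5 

  a b c d e f g h
  ─────────────────
8│♜ · ♝ · · ♜ ♚ ·│8
7│♟ ♟ · · · ♟ ♟ ♟│7
6│♞ · ♟ · · · · ♞│6
5│· · · ♟ ♙ · · ·│5
4│· · · · ♘ · · ·│4
3│♘ ♙ · · · · · ·│3
2│♙ · ♙ ♔ ♙ ♙ ♙ ♙│2
1│♖ · · ♕ · ♗ · ♖│1
  ─────────────────
  a b c d e f g h

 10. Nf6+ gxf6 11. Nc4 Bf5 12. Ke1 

  a b c d e f g h
  ─────────────────
8│♜ · · · · ♜ ♚ ·│8
7│♟ ♟ · · · ♟ · ♟│7
6│♞ · ♟ · · ♟ · ♞│6
5│· · · ♟ ♙ ♝ · ·│5
4│· · ♘ · · · · ·│4
3│· ♙ · · · · · ·│3
2│♙ · ♙ · ♙ ♙ ♙ ♙│2
1│♖ · · ♕ ♔ ♗ · ♖│1
  ─────────────────
  a b c d e f g h


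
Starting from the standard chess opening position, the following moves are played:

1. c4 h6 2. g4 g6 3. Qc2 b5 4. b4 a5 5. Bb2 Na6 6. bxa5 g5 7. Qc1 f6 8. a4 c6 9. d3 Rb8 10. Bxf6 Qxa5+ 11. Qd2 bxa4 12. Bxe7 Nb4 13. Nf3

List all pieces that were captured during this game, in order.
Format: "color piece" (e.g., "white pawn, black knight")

Tracking captures:
  bxa5: captured black pawn
  Bxf6: captured black pawn
  Qxa5+: captured white pawn
  bxa4: captured white pawn
  Bxe7: captured black pawn

black pawn, black pawn, white pawn, white pawn, black pawn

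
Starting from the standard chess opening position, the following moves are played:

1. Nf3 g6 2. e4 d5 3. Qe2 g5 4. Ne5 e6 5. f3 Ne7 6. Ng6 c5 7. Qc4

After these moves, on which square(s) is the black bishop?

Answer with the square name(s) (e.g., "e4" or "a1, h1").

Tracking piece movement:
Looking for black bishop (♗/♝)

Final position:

  a b c d e f g h
  ─────────────────
8│♜ ♞ ♝ ♛ ♚ ♝ · ♜│8
7│♟ ♟ · · ♞ ♟ · ♟│7
6│· · · · ♟ · ♘ ·│6
5│· · ♟ ♟ · · ♟ ·│5
4│· · ♕ · ♙ · · ·│4
3│· · · · · ♙ · ·│3
2│♙ ♙ ♙ ♙ · · ♙ ♙│2
1│♖ ♘ ♗ · ♔ ♗ · ♖│1
  ─────────────────
  a b c d e f g h


c8, f8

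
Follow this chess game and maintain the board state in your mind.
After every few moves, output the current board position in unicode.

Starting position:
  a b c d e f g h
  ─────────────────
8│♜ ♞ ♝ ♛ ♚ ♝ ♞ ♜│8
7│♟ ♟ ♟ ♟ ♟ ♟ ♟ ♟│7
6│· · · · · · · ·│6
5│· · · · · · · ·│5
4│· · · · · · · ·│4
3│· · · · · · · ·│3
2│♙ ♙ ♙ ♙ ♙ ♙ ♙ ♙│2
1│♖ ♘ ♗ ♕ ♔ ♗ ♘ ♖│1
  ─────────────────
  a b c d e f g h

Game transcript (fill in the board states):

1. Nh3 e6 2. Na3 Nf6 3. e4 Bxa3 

  a b c d e f g h
  ─────────────────
8│♜ ♞ ♝ ♛ ♚ · · ♜│8
7│♟ ♟ ♟ ♟ · ♟ ♟ ♟│7
6│· · · · ♟ ♞ · ·│6
5│· · · · · · · ·│5
4│· · · · ♙ · · ·│4
3│♝ · · · · · · ♘│3
2│♙ ♙ ♙ ♙ · ♙ ♙ ♙│2
1│♖ · ♗ ♕ ♔ ♗ · ♖│1
  ─────────────────
  a b c d e f g h

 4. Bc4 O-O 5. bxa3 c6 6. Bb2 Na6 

  a b c d e f g h
  ─────────────────
8│♜ · ♝ ♛ · ♜ ♚ ·│8
7│♟ ♟ · ♟ · ♟ ♟ ♟│7
6│♞ · ♟ · ♟ ♞ · ·│6
5│· · · · · · · ·│5
4│· · ♗ · ♙ · · ·│4
3│♙ · · · · · · ♘│3
2│♙ ♗ ♙ ♙ · ♙ ♙ ♙│2
1│♖ · · ♕ ♔ · · ♖│1
  ─────────────────
  a b c d e f g h

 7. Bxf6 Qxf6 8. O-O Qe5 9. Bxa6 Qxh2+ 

  a b c d e f g h
  ─────────────────
8│♜ · ♝ · · ♜ ♚ ·│8
7│♟ ♟ · ♟ · ♟ ♟ ♟│7
6│♗ · ♟ · ♟ · · ·│6
5│· · · · · · · ·│5
4│· · · · ♙ · · ·│4
3│♙ · · · · · · ♘│3
2│♙ · ♙ ♙ · ♙ ♙ ♛│2
1│♖ · · ♕ · ♖ ♔ ·│1
  ─────────────────
  a b c d e f g h

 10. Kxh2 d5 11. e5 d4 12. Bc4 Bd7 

  a b c d e f g h
  ─────────────────
8│♜ · · · · ♜ ♚ ·│8
7│♟ ♟ · ♝ · ♟ ♟ ♟│7
6│· · ♟ · ♟ · · ·│6
5│· · · · ♙ · · ·│5
4│· · ♗ ♟ · · · ·│4
3│♙ · · · · · · ♘│3
2│♙ · ♙ ♙ · ♙ ♙ ♔│2
1│♖ · · ♕ · ♖ · ·│1
  ─────────────────
  a b c d e f g h

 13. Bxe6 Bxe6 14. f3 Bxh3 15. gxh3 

  a b c d e f g h
  ─────────────────
8│♜ · · · · ♜ ♚ ·│8
7│♟ ♟ · · · ♟ ♟ ♟│7
6│· · ♟ · · · · ·│6
5│· · · · ♙ · · ·│5
4│· · · ♟ · · · ·│4
3│♙ · · · · ♙ · ♙│3
2│♙ · ♙ ♙ · · · ♔│2
1│♖ · · ♕ · ♖ · ·│1
  ─────────────────
  a b c d e f g h


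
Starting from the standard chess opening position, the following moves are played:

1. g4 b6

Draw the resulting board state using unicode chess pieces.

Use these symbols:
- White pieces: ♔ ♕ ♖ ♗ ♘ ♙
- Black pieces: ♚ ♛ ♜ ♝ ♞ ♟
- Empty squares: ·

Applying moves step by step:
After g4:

♜ ♞ ♝ ♛ ♚ ♝ ♞ ♜
♟ ♟ ♟ ♟ ♟ ♟ ♟ ♟
· · · · · · · ·
· · · · · · · ·
· · · · · · ♙ ·
· · · · · · · ·
♙ ♙ ♙ ♙ ♙ ♙ · ♙
♖ ♘ ♗ ♕ ♔ ♗ ♘ ♖


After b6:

♜ ♞ ♝ ♛ ♚ ♝ ♞ ♜
♟ · ♟ ♟ ♟ ♟ ♟ ♟
· ♟ · · · · · ·
· · · · · · · ·
· · · · · · ♙ ·
· · · · · · · ·
♙ ♙ ♙ ♙ ♙ ♙ · ♙
♖ ♘ ♗ ♕ ♔ ♗ ♘ ♖



  a b c d e f g h
  ─────────────────
8│♜ ♞ ♝ ♛ ♚ ♝ ♞ ♜│8
7│♟ · ♟ ♟ ♟ ♟ ♟ ♟│7
6│· ♟ · · · · · ·│6
5│· · · · · · · ·│5
4│· · · · · · ♙ ·│4
3│· · · · · · · ·│3
2│♙ ♙ ♙ ♙ ♙ ♙ · ♙│2
1│♖ ♘ ♗ ♕ ♔ ♗ ♘ ♖│1
  ─────────────────
  a b c d e f g h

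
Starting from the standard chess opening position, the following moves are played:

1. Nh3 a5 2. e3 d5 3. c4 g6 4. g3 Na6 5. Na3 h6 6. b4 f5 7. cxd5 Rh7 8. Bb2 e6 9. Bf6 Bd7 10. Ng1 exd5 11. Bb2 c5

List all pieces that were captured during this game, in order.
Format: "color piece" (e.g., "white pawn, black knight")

Tracking captures:
  cxd5: captured black pawn
  exd5: captured white pawn

black pawn, white pawn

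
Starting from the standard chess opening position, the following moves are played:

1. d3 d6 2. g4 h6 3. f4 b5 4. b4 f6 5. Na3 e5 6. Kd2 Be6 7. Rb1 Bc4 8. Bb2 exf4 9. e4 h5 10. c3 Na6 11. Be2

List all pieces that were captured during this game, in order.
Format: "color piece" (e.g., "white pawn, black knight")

Tracking captures:
  exf4: captured white pawn

white pawn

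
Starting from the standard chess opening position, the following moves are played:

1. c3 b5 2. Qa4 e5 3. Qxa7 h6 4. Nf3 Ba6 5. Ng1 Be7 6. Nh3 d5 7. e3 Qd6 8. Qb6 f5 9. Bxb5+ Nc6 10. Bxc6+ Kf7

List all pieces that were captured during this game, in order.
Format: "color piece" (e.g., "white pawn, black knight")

Tracking captures:
  Qxa7: captured black pawn
  Bxb5+: captured black pawn
  Bxc6+: captured black knight

black pawn, black pawn, black knight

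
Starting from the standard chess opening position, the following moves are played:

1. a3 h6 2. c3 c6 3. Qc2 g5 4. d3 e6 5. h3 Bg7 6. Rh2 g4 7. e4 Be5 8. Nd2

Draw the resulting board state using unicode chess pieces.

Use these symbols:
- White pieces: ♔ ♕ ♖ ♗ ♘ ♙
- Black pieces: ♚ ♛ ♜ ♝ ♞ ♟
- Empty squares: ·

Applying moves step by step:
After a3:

♜ ♞ ♝ ♛ ♚ ♝ ♞ ♜
♟ ♟ ♟ ♟ ♟ ♟ ♟ ♟
· · · · · · · ·
· · · · · · · ·
· · · · · · · ·
♙ · · · · · · ·
· ♙ ♙ ♙ ♙ ♙ ♙ ♙
♖ ♘ ♗ ♕ ♔ ♗ ♘ ♖


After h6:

♜ ♞ ♝ ♛ ♚ ♝ ♞ ♜
♟ ♟ ♟ ♟ ♟ ♟ ♟ ·
· · · · · · · ♟
· · · · · · · ·
· · · · · · · ·
♙ · · · · · · ·
· ♙ ♙ ♙ ♙ ♙ ♙ ♙
♖ ♘ ♗ ♕ ♔ ♗ ♘ ♖


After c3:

♜ ♞ ♝ ♛ ♚ ♝ ♞ ♜
♟ ♟ ♟ ♟ ♟ ♟ ♟ ·
· · · · · · · ♟
· · · · · · · ·
· · · · · · · ·
♙ · ♙ · · · · ·
· ♙ · ♙ ♙ ♙ ♙ ♙
♖ ♘ ♗ ♕ ♔ ♗ ♘ ♖


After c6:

♜ ♞ ♝ ♛ ♚ ♝ ♞ ♜
♟ ♟ · ♟ ♟ ♟ ♟ ·
· · ♟ · · · · ♟
· · · · · · · ·
· · · · · · · ·
♙ · ♙ · · · · ·
· ♙ · ♙ ♙ ♙ ♙ ♙
♖ ♘ ♗ ♕ ♔ ♗ ♘ ♖


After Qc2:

♜ ♞ ♝ ♛ ♚ ♝ ♞ ♜
♟ ♟ · ♟ ♟ ♟ ♟ ·
· · ♟ · · · · ♟
· · · · · · · ·
· · · · · · · ·
♙ · ♙ · · · · ·
· ♙ ♕ ♙ ♙ ♙ ♙ ♙
♖ ♘ ♗ · ♔ ♗ ♘ ♖


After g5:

♜ ♞ ♝ ♛ ♚ ♝ ♞ ♜
♟ ♟ · ♟ ♟ ♟ · ·
· · ♟ · · · · ♟
· · · · · · ♟ ·
· · · · · · · ·
♙ · ♙ · · · · ·
· ♙ ♕ ♙ ♙ ♙ ♙ ♙
♖ ♘ ♗ · ♔ ♗ ♘ ♖


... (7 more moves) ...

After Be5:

♜ ♞ ♝ ♛ ♚ · ♞ ♜
♟ ♟ · ♟ · ♟ · ·
· · ♟ · ♟ · · ♟
· · · · ♝ · · ·
· · · · ♙ · ♟ ·
♙ · ♙ ♙ · · · ♙
· ♙ ♕ · · ♙ ♙ ♖
♖ ♘ ♗ · ♔ ♗ ♘ ·


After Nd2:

♜ ♞ ♝ ♛ ♚ · ♞ ♜
♟ ♟ · ♟ · ♟ · ·
· · ♟ · ♟ · · ♟
· · · · ♝ · · ·
· · · · ♙ · ♟ ·
♙ · ♙ ♙ · · · ♙
· ♙ ♕ ♘ · ♙ ♙ ♖
♖ · ♗ · ♔ ♗ ♘ ·



  a b c d e f g h
  ─────────────────
8│♜ ♞ ♝ ♛ ♚ · ♞ ♜│8
7│♟ ♟ · ♟ · ♟ · ·│7
6│· · ♟ · ♟ · · ♟│6
5│· · · · ♝ · · ·│5
4│· · · · ♙ · ♟ ·│4
3│♙ · ♙ ♙ · · · ♙│3
2│· ♙ ♕ ♘ · ♙ ♙ ♖│2
1│♖ · ♗ · ♔ ♗ ♘ ·│1
  ─────────────────
  a b c d e f g h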